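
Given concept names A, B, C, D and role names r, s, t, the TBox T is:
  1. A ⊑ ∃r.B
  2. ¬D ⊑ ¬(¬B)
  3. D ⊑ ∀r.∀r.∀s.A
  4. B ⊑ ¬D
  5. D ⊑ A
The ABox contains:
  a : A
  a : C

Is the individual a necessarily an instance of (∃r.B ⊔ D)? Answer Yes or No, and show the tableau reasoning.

1. a : (∃r.B ⊔ D)?  L(a) = {A, C} ∪ {(∀r.¬B ⊓ ¬D)}
   clash {B, ¬B} at an ∃-successor — a ∈ (∃r.B ⊔ D)
2. Hence a : (∃r.B ⊔ D): entailed.

Yes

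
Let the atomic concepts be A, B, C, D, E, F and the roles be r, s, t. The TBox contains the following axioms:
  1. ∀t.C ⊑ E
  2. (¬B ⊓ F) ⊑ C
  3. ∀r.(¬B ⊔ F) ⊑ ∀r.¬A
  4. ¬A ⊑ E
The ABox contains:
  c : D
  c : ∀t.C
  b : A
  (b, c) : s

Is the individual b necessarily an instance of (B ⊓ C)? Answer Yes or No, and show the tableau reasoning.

No

1. b : (B ⊓ C)?  L(b) = {A} ∪ {(¬B ⊔ ¬C)}
   open: L(b) ⊇ {A, ¬B, ¬F, ∃r.(B ⊓ ¬F), ∃t.¬C} (+ ∃-successors) — b ∉ (B ⊓ C) possible
2. Hence b : (B ⊓ C): not entailed.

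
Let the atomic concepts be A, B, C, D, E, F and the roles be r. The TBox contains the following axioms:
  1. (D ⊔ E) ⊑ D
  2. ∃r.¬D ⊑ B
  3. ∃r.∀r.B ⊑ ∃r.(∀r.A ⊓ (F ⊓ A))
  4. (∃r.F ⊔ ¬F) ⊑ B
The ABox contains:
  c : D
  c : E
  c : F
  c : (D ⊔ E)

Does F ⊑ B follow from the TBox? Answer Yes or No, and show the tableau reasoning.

No

1. F ⊑ B  ⇔  (F ⊓ ¬B) unsat w.r.t. T
   open: L(x₀) ⊇ {F, ¬B, ¬D, ¬E, ∀r.D, …}
2. Hence F ⊑ B: not entailed.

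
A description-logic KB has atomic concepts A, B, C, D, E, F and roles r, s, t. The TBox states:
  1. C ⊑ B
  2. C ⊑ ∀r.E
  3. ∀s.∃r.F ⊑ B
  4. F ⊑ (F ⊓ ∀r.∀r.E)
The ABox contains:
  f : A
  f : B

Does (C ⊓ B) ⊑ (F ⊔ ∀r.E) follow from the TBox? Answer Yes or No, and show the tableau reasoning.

Yes

1. (C ⊓ B) ⊑ (F ⊔ ∀r.E)  ⇔  ((C ⊓ B) ⊓ (¬F ⊓ ∃r.¬E)) unsat w.r.t. T
   all branches close; clash {E, ¬E} at an ∃-successor
2. Hence (C ⊓ B) ⊑ (F ⊔ ∀r.E): entailed.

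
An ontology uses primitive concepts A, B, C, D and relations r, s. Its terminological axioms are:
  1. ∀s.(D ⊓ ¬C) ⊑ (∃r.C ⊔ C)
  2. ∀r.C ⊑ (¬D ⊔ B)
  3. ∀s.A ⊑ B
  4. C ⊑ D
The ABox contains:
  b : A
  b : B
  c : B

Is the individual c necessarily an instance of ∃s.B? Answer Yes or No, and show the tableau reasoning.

No

1. c : ∃s.B?  L(c) = {B} ∪ {∀s.¬B}
   open: L(c) ⊇ {B, ¬C, ∀s.¬B, ∃r.¬C, ∃s.(¬D ⊔ C)} (+ ∃-successors) — c ∉ ∃s.B possible
2. Hence c : ∃s.B: not entailed.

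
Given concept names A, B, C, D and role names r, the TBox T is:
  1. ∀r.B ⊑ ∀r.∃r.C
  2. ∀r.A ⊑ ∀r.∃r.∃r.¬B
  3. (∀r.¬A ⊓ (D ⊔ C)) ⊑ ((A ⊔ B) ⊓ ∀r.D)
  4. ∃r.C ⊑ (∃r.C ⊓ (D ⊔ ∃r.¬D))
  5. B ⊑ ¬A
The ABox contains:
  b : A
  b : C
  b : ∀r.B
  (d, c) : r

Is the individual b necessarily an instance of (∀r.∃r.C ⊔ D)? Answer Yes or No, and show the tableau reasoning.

1. b : (∀r.∃r.C ⊔ D)?  L(b) = {A, C, ∀r.B} ∪ {(∃r.∀r.¬C ⊓ ¬D)}
   clash {A, ¬A} at b — b ∈ (∀r.∃r.C ⊔ D)
2. Hence b : (∀r.∃r.C ⊔ D): entailed.

Yes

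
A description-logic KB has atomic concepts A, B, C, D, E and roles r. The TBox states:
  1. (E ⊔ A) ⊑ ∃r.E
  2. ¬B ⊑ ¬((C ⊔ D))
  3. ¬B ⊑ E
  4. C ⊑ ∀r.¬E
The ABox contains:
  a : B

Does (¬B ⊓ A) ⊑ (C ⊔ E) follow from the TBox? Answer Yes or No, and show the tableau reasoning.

Yes

1. (¬B ⊓ A) ⊑ (C ⊔ E)  ⇔  ((¬B ⊓ A) ⊓ (¬C ⊓ ¬E)) unsat w.r.t. T
   all branches close; clash {E, ¬E} at x₀
2. Hence (¬B ⊓ A) ⊑ (C ⊔ E): entailed.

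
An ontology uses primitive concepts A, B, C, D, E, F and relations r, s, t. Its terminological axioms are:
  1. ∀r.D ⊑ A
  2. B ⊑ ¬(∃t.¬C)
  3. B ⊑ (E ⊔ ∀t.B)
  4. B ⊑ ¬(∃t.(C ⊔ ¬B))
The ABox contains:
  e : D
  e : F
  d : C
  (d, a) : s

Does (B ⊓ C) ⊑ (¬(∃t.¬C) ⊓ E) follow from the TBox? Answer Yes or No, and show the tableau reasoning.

No

1. (B ⊓ C) ⊑ (¬(∃t.¬C) ⊓ E)  ⇔  ((B ⊓ C) ⊓ (∃t.¬C ⊔ ¬E)) unsat w.r.t. T
   apply at x₀: B⊑¬(∃t.¬C); B⊑(E ⊔ ∀t.B); B⊑¬(∃t.(C ⊔ ¬B))
   open: L(x₀) ⊇ {B, C, ¬E, ∀t.(¬C ⊓ B), ∀t.B, …} (+ ∃-successors)
2. Hence (B ⊓ C) ⊑ (¬(∃t.¬C) ⊓ E): not entailed.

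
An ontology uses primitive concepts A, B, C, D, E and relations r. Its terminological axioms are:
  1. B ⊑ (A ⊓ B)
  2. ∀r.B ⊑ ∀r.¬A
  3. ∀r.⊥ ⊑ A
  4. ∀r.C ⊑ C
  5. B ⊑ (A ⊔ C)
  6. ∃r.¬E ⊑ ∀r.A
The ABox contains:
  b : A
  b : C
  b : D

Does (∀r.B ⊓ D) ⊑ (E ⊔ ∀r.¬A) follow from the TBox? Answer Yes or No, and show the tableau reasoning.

1. (∀r.B ⊓ D) ⊑ (E ⊔ ∀r.¬A)  ⇔  ((∀r.B ⊓ D) ⊓ (¬E ⊓ ∃r.A)) unsat w.r.t. T
   all branches close; clash {A, ¬A} at an ∃-successor
2. Hence (∀r.B ⊓ D) ⊑ (E ⊔ ∀r.¬A): entailed.

Yes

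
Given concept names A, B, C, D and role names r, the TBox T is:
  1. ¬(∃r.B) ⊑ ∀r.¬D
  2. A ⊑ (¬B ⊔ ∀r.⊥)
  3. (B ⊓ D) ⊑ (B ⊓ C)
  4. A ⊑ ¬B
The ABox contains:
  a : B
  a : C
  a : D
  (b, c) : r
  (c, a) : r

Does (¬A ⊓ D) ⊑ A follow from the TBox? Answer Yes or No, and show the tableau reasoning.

1. (¬A ⊓ D) ⊑ A  ⇔  ((¬A ⊓ D) ⊓ ¬A) unsat w.r.t. T
   open: L(x₀) ⊇ {D, ¬A, ¬B, ∃r.B} (+ ∃-successors)
2. Hence (¬A ⊓ D) ⊑ A: not entailed.

No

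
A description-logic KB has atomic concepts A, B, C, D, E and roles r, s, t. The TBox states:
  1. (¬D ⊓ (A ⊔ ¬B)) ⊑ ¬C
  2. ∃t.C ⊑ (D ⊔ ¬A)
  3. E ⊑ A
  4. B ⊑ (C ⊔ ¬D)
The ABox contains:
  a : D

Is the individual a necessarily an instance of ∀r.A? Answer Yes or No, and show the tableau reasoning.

1. a : ∀r.A?  L(a) = {D} ∪ {∃r.¬A}
   open: L(a) ⊇ {D, ¬B, ¬E, ∀t.¬C, ∃r.¬A} (+ ∃-successors) — a ∉ ∀r.A possible
2. Hence a : ∀r.A: not entailed.

No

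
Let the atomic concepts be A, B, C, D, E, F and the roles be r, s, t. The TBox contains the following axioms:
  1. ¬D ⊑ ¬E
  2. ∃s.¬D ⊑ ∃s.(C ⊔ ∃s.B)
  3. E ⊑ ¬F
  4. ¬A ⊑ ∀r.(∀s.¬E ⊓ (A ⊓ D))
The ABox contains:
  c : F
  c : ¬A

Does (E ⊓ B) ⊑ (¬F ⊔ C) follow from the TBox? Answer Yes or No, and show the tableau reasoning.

Yes

1. (E ⊓ B) ⊑ (¬F ⊔ C)  ⇔  ((E ⊓ B) ⊓ (F ⊓ ¬C)) unsat w.r.t. T
   all branches close; clash {E, ¬E} at x₀
2. Hence (E ⊓ B) ⊑ (¬F ⊔ C): entailed.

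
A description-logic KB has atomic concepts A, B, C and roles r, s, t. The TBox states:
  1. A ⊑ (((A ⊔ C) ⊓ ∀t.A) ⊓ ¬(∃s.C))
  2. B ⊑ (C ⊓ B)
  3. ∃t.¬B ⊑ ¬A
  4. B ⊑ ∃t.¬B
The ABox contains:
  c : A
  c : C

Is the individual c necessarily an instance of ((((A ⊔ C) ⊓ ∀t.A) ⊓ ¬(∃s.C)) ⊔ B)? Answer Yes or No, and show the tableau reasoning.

Yes

1. c : ((((A ⊔ C) ⊓ ∀t.A) ⊓ ¬(∃s.C)) ⊔ B)?  L(c) = {A, C} ∪ {((((¬A ⊓ ¬C) ⊔ ∃t.¬A) ⊔ ∃s.C) ⊓ ¬B)}
   clash {A, ¬A} at c — c ∈ ((((A ⊔ C) ⊓ ∀t.A) ⊓ ¬(∃s.C)) ⊔ B)
2. Hence c : ((((A ⊔ C) ⊓ ∀t.A) ⊓ ¬(∃s.C)) ⊔ B): entailed.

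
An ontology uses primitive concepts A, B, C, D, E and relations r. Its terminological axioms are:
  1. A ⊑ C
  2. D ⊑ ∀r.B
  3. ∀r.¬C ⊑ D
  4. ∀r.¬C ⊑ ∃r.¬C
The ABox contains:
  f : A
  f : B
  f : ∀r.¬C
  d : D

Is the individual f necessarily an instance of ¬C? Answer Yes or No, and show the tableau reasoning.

1. f : ¬C?  L(f) = {A, B, ∀r.¬C} ∪ {C}
   apply at f: ∀r.¬C⊑D; ∀r.¬C⊑∃r.¬C
   open: L(f) ⊇ {A, B, C, D, ∀r.B, …} (+ ∃-successors) — f ∉ ¬C possible
2. Hence f : ¬C: not entailed.

No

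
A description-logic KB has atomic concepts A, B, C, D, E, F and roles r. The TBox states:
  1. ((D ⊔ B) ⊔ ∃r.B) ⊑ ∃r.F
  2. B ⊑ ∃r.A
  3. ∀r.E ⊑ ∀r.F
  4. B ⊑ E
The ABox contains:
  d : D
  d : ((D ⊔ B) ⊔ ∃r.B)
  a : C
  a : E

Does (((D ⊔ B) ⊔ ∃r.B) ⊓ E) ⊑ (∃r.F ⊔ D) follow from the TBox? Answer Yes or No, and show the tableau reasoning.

1. (((D ⊔ B) ⊔ ∃r.B) ⊓ E) ⊑ (∃r.F ⊔ D)  ⇔  ((((D ⊔ B) ⊔ ∃r.B) ⊓ E) ⊓ (∀r.¬F ⊓ ¬D)) unsat w.r.t. T
   all branches close; clash {F, ¬F} at an ∃-successor
2. Hence (((D ⊔ B) ⊔ ∃r.B) ⊓ E) ⊑ (∃r.F ⊔ D): entailed.

Yes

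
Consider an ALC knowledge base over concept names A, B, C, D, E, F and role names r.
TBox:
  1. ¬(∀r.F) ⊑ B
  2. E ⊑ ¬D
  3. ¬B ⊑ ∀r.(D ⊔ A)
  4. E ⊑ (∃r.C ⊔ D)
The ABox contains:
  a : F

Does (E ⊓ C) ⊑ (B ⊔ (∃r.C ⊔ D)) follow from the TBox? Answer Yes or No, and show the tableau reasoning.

1. (E ⊓ C) ⊑ (B ⊔ (∃r.C ⊔ D))  ⇔  ((E ⊓ C) ⊓ (¬B ⊓ (∀r.¬C ⊓ ¬D))) unsat w.r.t. T
   all branches close; clash {B, ¬B} at x₀
2. Hence (E ⊓ C) ⊑ (B ⊔ (∃r.C ⊔ D)): entailed.

Yes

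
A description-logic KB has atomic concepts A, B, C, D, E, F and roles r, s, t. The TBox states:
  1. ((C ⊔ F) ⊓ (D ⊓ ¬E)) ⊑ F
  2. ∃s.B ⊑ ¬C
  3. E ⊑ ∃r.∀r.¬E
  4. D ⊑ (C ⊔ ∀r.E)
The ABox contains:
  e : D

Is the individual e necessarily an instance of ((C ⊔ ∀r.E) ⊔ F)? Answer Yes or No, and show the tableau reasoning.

Yes

1. e : ((C ⊔ ∀r.E) ⊔ F)?  L(e) = {D} ∪ {((¬C ⊓ ∃r.¬E) ⊓ ¬F)}
   clash {F, ¬F} at e — e ∈ ((C ⊔ ∀r.E) ⊔ F)
2. Hence e : ((C ⊔ ∀r.E) ⊔ F): entailed.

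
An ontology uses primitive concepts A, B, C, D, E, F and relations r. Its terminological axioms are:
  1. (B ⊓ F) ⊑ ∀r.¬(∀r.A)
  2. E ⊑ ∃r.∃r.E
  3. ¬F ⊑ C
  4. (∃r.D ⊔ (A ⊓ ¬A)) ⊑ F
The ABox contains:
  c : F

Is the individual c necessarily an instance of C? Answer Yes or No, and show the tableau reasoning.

1. c : C?  L(c) = {F} ∪ {¬C}
   open: L(c) ⊇ {F, ¬B, ¬C, ¬E} — c ∉ C possible
2. Hence c : C: not entailed.

No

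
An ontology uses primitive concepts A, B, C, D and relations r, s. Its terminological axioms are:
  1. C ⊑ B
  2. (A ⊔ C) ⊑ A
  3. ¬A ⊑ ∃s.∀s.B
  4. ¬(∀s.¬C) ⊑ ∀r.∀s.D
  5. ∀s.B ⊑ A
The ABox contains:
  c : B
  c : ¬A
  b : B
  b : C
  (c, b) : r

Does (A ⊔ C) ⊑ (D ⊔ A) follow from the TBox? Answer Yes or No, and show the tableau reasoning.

1. (A ⊔ C) ⊑ (D ⊔ A)  ⇔  ((A ⊔ C) ⊓ (¬D ⊓ ¬A)) unsat w.r.t. T
   all branches close; clash {A, ¬A} at x₀
2. Hence (A ⊔ C) ⊑ (D ⊔ A): entailed.

Yes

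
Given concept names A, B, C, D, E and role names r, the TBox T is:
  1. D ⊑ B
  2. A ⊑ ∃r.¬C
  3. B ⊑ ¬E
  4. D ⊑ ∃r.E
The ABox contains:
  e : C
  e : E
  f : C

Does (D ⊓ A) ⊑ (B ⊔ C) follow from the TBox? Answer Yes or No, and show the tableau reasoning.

1. (D ⊓ A) ⊑ (B ⊔ C)  ⇔  ((D ⊓ A) ⊓ (¬B ⊓ ¬C)) unsat w.r.t. T
   all branches close; clash {B, ¬B} at x₀
2. Hence (D ⊓ A) ⊑ (B ⊔ C): entailed.

Yes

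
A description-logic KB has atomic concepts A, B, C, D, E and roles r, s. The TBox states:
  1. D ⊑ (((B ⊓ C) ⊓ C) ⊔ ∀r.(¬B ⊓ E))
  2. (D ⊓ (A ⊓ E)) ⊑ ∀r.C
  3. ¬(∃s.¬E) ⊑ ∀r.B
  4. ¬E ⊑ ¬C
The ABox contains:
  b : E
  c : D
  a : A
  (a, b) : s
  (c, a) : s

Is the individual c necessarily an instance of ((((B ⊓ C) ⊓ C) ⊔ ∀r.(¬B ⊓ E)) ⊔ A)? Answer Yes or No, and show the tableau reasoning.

Yes

1. c : ((((B ⊓ C) ⊓ C) ⊔ ∀r.(¬B ⊓ E)) ⊔ A)?  L(c) = {D} ∪ {((((¬B ⊔ ¬C) ⊔ ¬C) ⊓ ∃r.(B ⊔ ¬E)) ⊓ ¬A)}
   clash {B, ¬B} at an ∃-successor — c ∈ ((((B ⊓ C) ⊓ C) ⊔ ∀r.(¬B ⊓ E)) ⊔ A)
2. Hence c : ((((B ⊓ C) ⊓ C) ⊔ ∀r.(¬B ⊓ E)) ⊔ A): entailed.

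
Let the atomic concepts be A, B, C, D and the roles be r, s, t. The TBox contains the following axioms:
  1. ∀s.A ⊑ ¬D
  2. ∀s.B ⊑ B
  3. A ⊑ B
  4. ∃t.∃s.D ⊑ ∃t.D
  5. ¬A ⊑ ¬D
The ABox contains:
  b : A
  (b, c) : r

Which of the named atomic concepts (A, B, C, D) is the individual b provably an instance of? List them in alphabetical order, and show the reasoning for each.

1. b : A?  L(b) = {A} ∪ {¬A}
   clash {A, ¬A} at b — b ∈ A
2. b : B?  L(b) = {A} ∪ {¬B}
   clash {B, ¬B} at b — b ∈ B
3. b : C?  L(b) = {A} ∪ {¬C}
   apply at b: A⊑B
   open: L(b) ⊇ {A, B, ¬C, ∀t.∀s.¬D, ∃s.¬A} (+ ∃-successors) — b ∉ C possible
4. b : D?  L(b) = {A} ∪ {¬D}
   apply at b: A⊑B
   open: L(b) ⊇ {A, B, ¬D, ∀t.∀s.¬D} — b ∉ D possible
5. Entailed for b: {A, B}

{A, B}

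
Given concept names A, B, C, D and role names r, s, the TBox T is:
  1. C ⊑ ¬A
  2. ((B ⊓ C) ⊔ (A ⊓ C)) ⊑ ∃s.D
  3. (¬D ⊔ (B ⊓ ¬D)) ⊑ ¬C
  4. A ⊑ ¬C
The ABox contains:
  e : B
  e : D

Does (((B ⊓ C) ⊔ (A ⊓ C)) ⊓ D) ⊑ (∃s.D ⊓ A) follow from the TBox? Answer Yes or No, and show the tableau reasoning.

1. (((B ⊓ C) ⊔ (A ⊓ C)) ⊓ D) ⊑ (∃s.D ⊓ A)  ⇔  ((((B ⊓ C) ⊔ (A ⊓ C)) ⊓ D) ⊓ (∀s.¬D ⊔ ¬A)) unsat w.r.t. T
   apply at x₀: ((B ⊓ C) ⊔ (A ⊓ C))⊑∃s.D
   open: L(x₀) ⊇ {B, C, D, ¬A, ∃s.D} (+ ∃-successors)
2. Hence (((B ⊓ C) ⊔ (A ⊓ C)) ⊓ D) ⊑ (∃s.D ⊓ A): not entailed.

No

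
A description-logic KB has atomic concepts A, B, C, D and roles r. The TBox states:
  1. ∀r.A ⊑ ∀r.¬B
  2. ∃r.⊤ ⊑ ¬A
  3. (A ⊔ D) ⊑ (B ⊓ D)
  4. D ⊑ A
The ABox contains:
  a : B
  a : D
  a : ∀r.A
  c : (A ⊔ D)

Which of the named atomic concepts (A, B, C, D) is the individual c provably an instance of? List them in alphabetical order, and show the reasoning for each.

{A, B, D}

1. c : A?  L(c) = {(A ⊔ D)} ∪ {¬A}
   clash {A, ¬A} at c — c ∈ A
2. c : B?  L(c) = {(A ⊔ D)} ∪ {¬B}
   clash {A, ¬A} at c — c ∈ B
3. c : C?  L(c) = {(A ⊔ D)} ∪ {¬C}
   apply at c: (A ⊔ D)⊑(B ⊓ D)
   open: L(c) ⊇ {A, B, D, ¬C, ∀r.¬B, …} — c ∉ C possible
4. c : D?  L(c) = {(A ⊔ D)} ∪ {¬D}
   clash {D, ¬D} at c — c ∈ D
5. Entailed for c: {A, B, D}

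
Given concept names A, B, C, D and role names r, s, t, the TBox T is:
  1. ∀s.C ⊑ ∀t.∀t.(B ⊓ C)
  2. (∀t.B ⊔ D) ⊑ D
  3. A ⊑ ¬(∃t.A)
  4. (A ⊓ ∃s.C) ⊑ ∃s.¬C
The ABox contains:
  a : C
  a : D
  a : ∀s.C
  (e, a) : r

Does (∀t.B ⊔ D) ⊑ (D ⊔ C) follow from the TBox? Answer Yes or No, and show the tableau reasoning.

1. (∀t.B ⊔ D) ⊑ (D ⊔ C)  ⇔  ((∀t.B ⊔ D) ⊓ (¬D ⊓ ¬C)) unsat w.r.t. T
   all branches close; clash {D, ¬D} at x₀
2. Hence (∀t.B ⊔ D) ⊑ (D ⊔ C): entailed.

Yes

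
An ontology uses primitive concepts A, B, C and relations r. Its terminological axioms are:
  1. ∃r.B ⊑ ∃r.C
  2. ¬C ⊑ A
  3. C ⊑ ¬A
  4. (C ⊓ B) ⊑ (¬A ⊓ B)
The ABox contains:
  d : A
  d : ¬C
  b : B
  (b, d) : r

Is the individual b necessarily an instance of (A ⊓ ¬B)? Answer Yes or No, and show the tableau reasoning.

No

1. b : (A ⊓ ¬B)?  L(b) = {B} ∪ {(¬A ⊔ B)}
   open: L(b) ⊇ {B, C, ¬A, ∀r.¬B} — b ∉ (A ⊓ ¬B) possible
2. Hence b : (A ⊓ ¬B): not entailed.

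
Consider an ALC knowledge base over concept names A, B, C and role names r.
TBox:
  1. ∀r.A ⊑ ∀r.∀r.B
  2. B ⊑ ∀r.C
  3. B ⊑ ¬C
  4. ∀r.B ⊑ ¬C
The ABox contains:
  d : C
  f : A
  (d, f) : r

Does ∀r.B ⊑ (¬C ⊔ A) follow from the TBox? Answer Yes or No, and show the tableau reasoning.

Yes

1. ∀r.B ⊑ (¬C ⊔ A)  ⇔  (∀r.B ⊓ (C ⊓ ¬A)) unsat w.r.t. T
   all branches close; clash {C, ¬C} at x₀
2. Hence ∀r.B ⊑ (¬C ⊔ A): entailed.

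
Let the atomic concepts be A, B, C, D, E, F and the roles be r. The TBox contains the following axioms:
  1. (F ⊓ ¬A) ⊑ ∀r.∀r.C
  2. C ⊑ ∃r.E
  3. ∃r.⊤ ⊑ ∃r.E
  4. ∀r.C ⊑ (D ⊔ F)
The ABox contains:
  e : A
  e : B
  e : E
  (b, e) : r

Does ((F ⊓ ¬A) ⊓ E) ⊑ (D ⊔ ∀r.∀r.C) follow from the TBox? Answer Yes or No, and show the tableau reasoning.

1. ((F ⊓ ¬A) ⊓ E) ⊑ (D ⊔ ∀r.∀r.C)  ⇔  (((F ⊓ ¬A) ⊓ E) ⊓ (¬D ⊓ ∃r.∃r.¬C)) unsat w.r.t. T
   all branches close; clash {C, ¬C} at an ∃-successor
2. Hence ((F ⊓ ¬A) ⊓ E) ⊑ (D ⊔ ∀r.∀r.C): entailed.

Yes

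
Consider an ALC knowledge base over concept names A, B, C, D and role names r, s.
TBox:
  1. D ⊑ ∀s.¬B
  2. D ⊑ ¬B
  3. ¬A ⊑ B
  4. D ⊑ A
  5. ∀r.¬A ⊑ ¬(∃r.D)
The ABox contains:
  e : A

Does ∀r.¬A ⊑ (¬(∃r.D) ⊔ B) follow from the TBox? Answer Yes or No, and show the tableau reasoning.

1. ∀r.¬A ⊑ (¬(∃r.D) ⊔ B)  ⇔  (∀r.¬A ⊓ (∃r.D ⊓ ¬B)) unsat w.r.t. T
   all branches close; clash {B, ¬B} at x₀
2. Hence ∀r.¬A ⊑ (¬(∃r.D) ⊔ B): entailed.

Yes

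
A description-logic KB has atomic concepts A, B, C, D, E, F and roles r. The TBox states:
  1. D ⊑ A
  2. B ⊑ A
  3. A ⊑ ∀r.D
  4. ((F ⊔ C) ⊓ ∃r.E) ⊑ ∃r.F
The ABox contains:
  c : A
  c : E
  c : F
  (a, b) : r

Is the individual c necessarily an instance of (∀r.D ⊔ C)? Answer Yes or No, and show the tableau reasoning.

1. c : (∀r.D ⊔ C)?  L(c) = {A, E, F} ∪ {(∃r.¬D ⊓ ¬C)}
   clash {D, ¬D} at an ∃-successor — c ∈ (∀r.D ⊔ C)
2. Hence c : (∀r.D ⊔ C): entailed.

Yes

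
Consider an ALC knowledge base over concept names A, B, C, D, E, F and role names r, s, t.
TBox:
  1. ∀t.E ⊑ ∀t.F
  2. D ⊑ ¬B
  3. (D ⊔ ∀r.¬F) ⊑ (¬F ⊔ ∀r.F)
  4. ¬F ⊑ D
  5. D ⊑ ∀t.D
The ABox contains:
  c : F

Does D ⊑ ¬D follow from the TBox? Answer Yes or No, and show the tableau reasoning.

No

1. D ⊑ ¬D  ⇔  (D ⊓ D) unsat w.r.t. T
   apply at x₀: D⊑¬B; D⊑∀t.D
   open: L(x₀) ⊇ {D, ¬B, ¬F, ∀t.D, ∃t.¬E} (+ ∃-successors)
2. Hence D ⊑ ¬D: not entailed.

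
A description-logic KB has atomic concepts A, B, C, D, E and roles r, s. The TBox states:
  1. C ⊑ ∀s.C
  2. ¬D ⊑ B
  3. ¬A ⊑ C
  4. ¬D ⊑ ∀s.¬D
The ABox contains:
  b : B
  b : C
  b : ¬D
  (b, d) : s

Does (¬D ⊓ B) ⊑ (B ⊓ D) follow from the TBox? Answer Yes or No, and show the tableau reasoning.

1. (¬D ⊓ B) ⊑ (B ⊓ D)  ⇔  ((¬D ⊓ B) ⊓ (¬B ⊔ ¬D)) unsat w.r.t. T
   apply at x₀: ¬D⊑∀s.¬D
   open: L(x₀) ⊇ {A, B, ¬C, ¬D, ∀s.¬D}
2. Hence (¬D ⊓ B) ⊑ (B ⊓ D): not entailed.

No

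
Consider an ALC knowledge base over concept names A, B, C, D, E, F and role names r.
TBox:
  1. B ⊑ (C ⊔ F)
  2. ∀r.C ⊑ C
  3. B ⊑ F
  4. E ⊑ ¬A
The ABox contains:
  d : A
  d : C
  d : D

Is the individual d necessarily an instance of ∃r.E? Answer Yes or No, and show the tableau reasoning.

No

1. d : ∃r.E?  L(d) = {A, C, D} ∪ {∀r.¬E}
   open: L(d) ⊇ {A, C, D, ¬B, ¬E, …} — d ∉ ∃r.E possible
2. Hence d : ∃r.E: not entailed.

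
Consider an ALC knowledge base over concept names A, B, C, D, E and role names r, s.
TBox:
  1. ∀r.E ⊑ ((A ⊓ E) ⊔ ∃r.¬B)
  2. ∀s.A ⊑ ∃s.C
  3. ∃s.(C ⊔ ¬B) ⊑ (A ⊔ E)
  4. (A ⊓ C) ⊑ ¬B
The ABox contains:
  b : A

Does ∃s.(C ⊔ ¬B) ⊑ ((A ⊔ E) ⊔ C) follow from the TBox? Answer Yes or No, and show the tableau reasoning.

Yes

1. ∃s.(C ⊔ ¬B) ⊑ ((A ⊔ E) ⊔ C)  ⇔  (∃s.(C ⊔ ¬B) ⊓ ((¬A ⊓ ¬E) ⊓ ¬C)) unsat w.r.t. T
   all branches close; clash {E, ¬E} at x₀
2. Hence ∃s.(C ⊔ ¬B) ⊑ ((A ⊔ E) ⊔ C): entailed.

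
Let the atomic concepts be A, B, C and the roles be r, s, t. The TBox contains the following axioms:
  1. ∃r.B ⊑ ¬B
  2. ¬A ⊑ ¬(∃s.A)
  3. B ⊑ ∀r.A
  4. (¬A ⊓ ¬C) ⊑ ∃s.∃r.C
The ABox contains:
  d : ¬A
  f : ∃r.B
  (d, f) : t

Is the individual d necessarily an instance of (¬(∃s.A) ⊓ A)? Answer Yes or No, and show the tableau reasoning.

No

1. d : (¬(∃s.A) ⊓ A)?  L(d) = {¬A} ∪ {(∃s.A ⊔ ¬A)}
   apply at d: ¬A⊑¬(∃s.A)
   open: L(d) ⊇ {C, ¬A, ¬B, ∀s.¬A} — d ∉ (¬(∃s.A) ⊓ A) possible
2. Hence d : (¬(∃s.A) ⊓ A): not entailed.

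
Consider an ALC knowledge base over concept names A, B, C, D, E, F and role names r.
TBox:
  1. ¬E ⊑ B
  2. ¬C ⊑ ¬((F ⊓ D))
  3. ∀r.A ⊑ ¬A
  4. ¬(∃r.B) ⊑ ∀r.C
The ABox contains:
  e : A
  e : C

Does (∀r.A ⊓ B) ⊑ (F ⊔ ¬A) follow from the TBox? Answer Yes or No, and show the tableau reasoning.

Yes

1. (∀r.A ⊓ B) ⊑ (F ⊔ ¬A)  ⇔  ((∀r.A ⊓ B) ⊓ (¬F ⊓ A)) unsat w.r.t. T
   all branches close; clash {A, ¬A} at x₀
2. Hence (∀r.A ⊓ B) ⊑ (F ⊔ ¬A): entailed.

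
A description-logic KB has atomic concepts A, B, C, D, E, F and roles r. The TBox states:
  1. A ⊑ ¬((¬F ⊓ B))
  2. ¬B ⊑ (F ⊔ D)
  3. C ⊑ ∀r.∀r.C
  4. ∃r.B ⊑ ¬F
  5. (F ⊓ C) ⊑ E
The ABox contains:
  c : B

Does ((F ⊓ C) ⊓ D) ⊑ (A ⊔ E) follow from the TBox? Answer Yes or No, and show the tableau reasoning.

1. ((F ⊓ C) ⊓ D) ⊑ (A ⊔ E)  ⇔  (((F ⊓ C) ⊓ D) ⊓ (¬A ⊓ ¬E)) unsat w.r.t. T
   all branches close; clash {E, ¬E} at x₀
2. Hence ((F ⊓ C) ⊓ D) ⊑ (A ⊔ E): entailed.

Yes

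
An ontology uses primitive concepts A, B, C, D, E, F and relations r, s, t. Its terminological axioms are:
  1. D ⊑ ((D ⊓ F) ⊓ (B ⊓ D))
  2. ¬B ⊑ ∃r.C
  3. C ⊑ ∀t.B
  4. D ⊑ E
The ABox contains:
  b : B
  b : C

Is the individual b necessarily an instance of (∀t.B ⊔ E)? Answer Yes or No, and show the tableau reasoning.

Yes

1. b : (∀t.B ⊔ E)?  L(b) = {B, C} ∪ {(∃t.¬B ⊓ ¬E)}
   clash {E, ¬E} at b — b ∈ (∀t.B ⊔ E)
2. Hence b : (∀t.B ⊔ E): entailed.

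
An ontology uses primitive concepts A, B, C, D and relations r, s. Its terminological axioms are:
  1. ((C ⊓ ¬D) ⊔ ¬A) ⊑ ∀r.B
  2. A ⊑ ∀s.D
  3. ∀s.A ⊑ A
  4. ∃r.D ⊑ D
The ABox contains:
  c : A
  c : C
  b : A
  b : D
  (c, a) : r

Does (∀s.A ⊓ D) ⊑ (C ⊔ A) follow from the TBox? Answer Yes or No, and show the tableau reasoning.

1. (∀s.A ⊓ D) ⊑ (C ⊔ A)  ⇔  ((∀s.A ⊓ D) ⊓ (¬C ⊓ ¬A)) unsat w.r.t. T
   all branches close; clash {A, ¬A} at x₀
2. Hence (∀s.A ⊓ D) ⊑ (C ⊔ A): entailed.

Yes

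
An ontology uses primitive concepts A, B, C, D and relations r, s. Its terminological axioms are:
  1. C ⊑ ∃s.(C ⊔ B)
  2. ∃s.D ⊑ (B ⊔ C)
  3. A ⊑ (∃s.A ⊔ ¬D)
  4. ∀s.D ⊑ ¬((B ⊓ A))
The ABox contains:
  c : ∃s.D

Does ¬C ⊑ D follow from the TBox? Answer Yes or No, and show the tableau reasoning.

1. ¬C ⊑ D  ⇔  (¬C ⊓ ¬D) unsat w.r.t. T
   open: L(x₀) ⊇ {¬A, ¬C, ¬D, ∀s.¬D, ∃s.¬D} (+ ∃-successors)
2. Hence ¬C ⊑ D: not entailed.

No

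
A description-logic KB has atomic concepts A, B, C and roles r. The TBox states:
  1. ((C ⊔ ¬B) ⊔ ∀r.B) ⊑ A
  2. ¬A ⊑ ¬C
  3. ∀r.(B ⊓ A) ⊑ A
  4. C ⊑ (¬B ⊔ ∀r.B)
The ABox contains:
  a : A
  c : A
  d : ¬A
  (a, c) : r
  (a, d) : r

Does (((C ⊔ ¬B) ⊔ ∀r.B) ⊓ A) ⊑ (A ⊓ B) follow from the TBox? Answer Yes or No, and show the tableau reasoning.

1. (((C ⊔ ¬B) ⊔ ∀r.B) ⊓ A) ⊑ (A ⊓ B)  ⇔  ((((C ⊔ ¬B) ⊔ ∀r.B) ⊓ A) ⊓ (¬A ⊔ ¬B)) unsat w.r.t. T
   open: L(x₀) ⊇ {A, ¬B, ¬C}
2. Hence (((C ⊔ ¬B) ⊔ ∀r.B) ⊓ A) ⊑ (A ⊓ B): not entailed.

No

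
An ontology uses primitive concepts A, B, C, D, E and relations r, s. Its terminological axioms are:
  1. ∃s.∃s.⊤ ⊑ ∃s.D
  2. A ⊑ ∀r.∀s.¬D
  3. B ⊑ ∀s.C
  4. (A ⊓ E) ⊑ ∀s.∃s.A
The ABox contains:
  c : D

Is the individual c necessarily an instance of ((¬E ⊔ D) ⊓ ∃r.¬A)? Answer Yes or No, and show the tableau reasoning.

1. c : ((¬E ⊔ D) ⊓ ∃r.¬A)?  L(c) = {D} ∪ {((E ⊓ ¬D) ⊔ ∀r.A)}
   open: L(c) ⊇ {D, ¬A, ¬B, ∀r.A, ∀s.∀s.⊥} — c ∉ ((¬E ⊔ D) ⊓ ∃r.¬A) possible
2. Hence c : ((¬E ⊔ D) ⊓ ∃r.¬A): not entailed.

No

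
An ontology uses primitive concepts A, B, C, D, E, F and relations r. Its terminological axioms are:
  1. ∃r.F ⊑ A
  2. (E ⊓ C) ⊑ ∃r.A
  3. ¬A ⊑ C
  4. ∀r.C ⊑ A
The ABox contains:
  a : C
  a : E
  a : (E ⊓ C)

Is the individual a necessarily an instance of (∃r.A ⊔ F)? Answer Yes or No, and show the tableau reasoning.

1. a : (∃r.A ⊔ F)?  L(a) = {C, E, (E ⊓ C)} ∪ {(∀r.¬A ⊓ ¬F)}
   clash {A, ¬A} at an ∃-successor — a ∈ (∃r.A ⊔ F)
2. Hence a : (∃r.A ⊔ F): entailed.

Yes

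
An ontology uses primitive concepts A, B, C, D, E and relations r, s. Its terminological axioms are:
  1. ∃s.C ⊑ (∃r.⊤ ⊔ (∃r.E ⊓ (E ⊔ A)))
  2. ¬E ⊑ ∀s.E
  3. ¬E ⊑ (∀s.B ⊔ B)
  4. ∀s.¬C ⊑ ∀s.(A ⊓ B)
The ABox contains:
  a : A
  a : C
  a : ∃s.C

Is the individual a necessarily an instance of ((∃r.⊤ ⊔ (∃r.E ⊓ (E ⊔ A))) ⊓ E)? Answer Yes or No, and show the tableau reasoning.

1. a : ((∃r.⊤ ⊔ (∃r.E ⊓ (E ⊔ A))) ⊓ E)?  L(a) = {A, C, ∃s.C} ∪ {((∀r.⊥ ⊓ (∀r.¬E ⊔ (¬E ⊓ ¬A))) ⊔ ¬E)}
   apply at a: ∃s.C⊑(∃r.⊤ ⊔ (∃r.E ⊓ (E ⊔ A)))
   open: L(a) ⊇ {A, C, ¬E, ∀s.B, ∀s.E, …} (+ ∃-successors) — a ∉ ((∃r.⊤ ⊔ (∃r.E ⊓ (E ⊔ A))) ⊓ E) possible
2. Hence a : ((∃r.⊤ ⊔ (∃r.E ⊓ (E ⊔ A))) ⊓ E): not entailed.

No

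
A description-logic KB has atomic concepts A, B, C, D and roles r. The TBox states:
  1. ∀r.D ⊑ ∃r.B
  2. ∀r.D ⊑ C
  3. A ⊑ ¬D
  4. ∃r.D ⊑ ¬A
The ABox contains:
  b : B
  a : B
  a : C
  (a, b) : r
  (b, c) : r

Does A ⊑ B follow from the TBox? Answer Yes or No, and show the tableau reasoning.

No

1. A ⊑ B  ⇔  (A ⊓ ¬B) unsat w.r.t. T
   apply at x₀: A⊑¬D
   open: L(x₀) ⊇ {A, ¬B, ¬D, ∀r.¬D, ∃r.¬D} (+ ∃-successors)
2. Hence A ⊑ B: not entailed.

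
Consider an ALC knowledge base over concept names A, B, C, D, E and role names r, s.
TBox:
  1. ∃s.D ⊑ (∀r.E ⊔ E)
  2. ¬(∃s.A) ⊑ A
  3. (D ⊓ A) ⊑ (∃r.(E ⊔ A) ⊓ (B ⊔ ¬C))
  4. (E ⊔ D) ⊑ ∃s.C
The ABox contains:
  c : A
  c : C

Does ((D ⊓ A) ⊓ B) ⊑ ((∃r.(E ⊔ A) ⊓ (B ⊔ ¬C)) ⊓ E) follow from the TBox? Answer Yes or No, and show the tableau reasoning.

No

1. ((D ⊓ A) ⊓ B) ⊑ ((∃r.(E ⊔ A) ⊓ (B ⊔ ¬C)) ⊓ E)  ⇔  (((D ⊓ A) ⊓ B) ⊓ ((∀r.(¬E ⊓ ¬A) ⊔ (¬B ⊓ C)) ⊔ ¬E)) unsat w.r.t. T
   apply at x₀: (D ⊓ A)⊑(∃r.(E ⊔ A) ⊓ (B ⊔ ¬C))
   open: L(x₀) ⊇ {A, B, D, ¬E, ∀s.¬D, …} (+ ∃-successors)
2. Hence ((D ⊓ A) ⊓ B) ⊑ ((∃r.(E ⊔ A) ⊓ (B ⊔ ¬C)) ⊓ E): not entailed.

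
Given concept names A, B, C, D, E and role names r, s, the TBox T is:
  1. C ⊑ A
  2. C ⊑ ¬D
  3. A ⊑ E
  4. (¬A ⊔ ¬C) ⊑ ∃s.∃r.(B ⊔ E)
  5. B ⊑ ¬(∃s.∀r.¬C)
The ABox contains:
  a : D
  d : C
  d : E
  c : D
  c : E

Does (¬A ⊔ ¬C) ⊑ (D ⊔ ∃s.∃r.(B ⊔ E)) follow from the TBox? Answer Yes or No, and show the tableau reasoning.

1. (¬A ⊔ ¬C) ⊑ (D ⊔ ∃s.∃r.(B ⊔ E))  ⇔  ((¬A ⊔ ¬C) ⊓ (¬D ⊓ ∀s.∀r.(¬B ⊓ ¬E))) unsat w.r.t. T
   all branches close; clash {E, ¬E} at an ∃-successor
2. Hence (¬A ⊔ ¬C) ⊑ (D ⊔ ∃s.∃r.(B ⊔ E)): entailed.

Yes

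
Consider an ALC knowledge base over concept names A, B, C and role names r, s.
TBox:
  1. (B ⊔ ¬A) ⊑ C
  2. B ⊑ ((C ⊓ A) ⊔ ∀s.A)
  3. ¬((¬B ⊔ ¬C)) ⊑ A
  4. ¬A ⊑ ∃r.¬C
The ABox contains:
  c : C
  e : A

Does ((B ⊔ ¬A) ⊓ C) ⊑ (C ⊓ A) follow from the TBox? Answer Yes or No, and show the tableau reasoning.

1. ((B ⊔ ¬A) ⊓ C) ⊑ (C ⊓ A)  ⇔  (((B ⊔ ¬A) ⊓ C) ⊓ (¬C ⊔ ¬A)) unsat w.r.t. T
   open: L(x₀) ⊇ {C, ¬A, ¬B, ∃r.¬C} (+ ∃-successors)
2. Hence ((B ⊔ ¬A) ⊓ C) ⊑ (C ⊓ A): not entailed.

No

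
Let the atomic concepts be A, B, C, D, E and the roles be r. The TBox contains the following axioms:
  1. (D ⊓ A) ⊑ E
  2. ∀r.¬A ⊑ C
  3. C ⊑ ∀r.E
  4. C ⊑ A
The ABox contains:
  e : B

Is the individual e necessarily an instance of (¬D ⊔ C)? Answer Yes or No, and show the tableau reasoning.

No

1. e : (¬D ⊔ C)?  L(e) = {B} ∪ {(D ⊓ ¬C)}
   open: L(e) ⊇ {B, D, ¬A, ¬C, ∃r.A} (+ ∃-successors) — e ∉ (¬D ⊔ C) possible
2. Hence e : (¬D ⊔ C): not entailed.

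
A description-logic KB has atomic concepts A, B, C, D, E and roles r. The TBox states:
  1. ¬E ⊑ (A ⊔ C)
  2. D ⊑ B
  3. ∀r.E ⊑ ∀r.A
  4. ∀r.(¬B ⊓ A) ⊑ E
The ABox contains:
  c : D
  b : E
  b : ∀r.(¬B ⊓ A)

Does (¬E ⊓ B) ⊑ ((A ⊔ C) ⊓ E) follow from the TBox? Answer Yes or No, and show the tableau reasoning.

No

1. (¬E ⊓ B) ⊑ ((A ⊔ C) ⊓ E)  ⇔  ((¬E ⊓ B) ⊓ ((¬A ⊓ ¬C) ⊔ ¬E)) unsat w.r.t. T
   apply at x₀: ¬E⊑(A ⊔ C)
   open: L(x₀) ⊇ {A, B, ¬E, ∃r.(B ⊔ ¬A), ∃r.¬E} (+ ∃-successors)
2. Hence (¬E ⊓ B) ⊑ ((A ⊔ C) ⊓ E): not entailed.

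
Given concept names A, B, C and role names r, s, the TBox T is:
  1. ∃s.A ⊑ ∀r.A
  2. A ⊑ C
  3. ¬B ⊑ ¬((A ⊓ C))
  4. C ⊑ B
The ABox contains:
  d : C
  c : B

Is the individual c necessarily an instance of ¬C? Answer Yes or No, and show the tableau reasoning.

1. c : ¬C?  L(c) = {B} ∪ {C}
   open: L(c) ⊇ {B, C, ∀s.¬A} — c ∉ ¬C possible
2. Hence c : ¬C: not entailed.

No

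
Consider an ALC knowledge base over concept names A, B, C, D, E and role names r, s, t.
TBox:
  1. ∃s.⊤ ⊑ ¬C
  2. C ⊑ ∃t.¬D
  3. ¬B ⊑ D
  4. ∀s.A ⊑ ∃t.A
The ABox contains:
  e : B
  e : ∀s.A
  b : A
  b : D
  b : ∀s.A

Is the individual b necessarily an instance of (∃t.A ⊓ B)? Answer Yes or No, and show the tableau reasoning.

1. b : (∃t.A ⊓ B)?  L(b) = {A, D, ∀s.A} ∪ {(∀t.¬A ⊔ ¬B)}
   apply at b: ∀s.A⊑∃t.A
   open: L(b) ⊇ {A, D, ¬B, ¬C, ∀s.A, …} (+ ∃-successors) — b ∉ (∃t.A ⊓ B) possible
2. Hence b : (∃t.A ⊓ B): not entailed.

No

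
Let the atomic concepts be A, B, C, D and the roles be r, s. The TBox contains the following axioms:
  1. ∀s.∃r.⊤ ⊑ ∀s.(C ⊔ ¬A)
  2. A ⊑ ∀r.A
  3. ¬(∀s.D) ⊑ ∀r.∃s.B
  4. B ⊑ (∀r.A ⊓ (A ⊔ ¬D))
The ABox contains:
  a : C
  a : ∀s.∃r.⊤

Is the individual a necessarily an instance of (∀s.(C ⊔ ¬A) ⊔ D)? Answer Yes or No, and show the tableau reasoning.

1. a : (∀s.(C ⊔ ¬A) ⊔ D)?  L(a) = {C, ∀s.∃r.⊤} ∪ {(∃s.(¬C ⊓ A) ⊓ ¬D)}
   clash {A, ¬A} at an ∃-successor — a ∈ (∀s.(C ⊔ ¬A) ⊔ D)
2. Hence a : (∀s.(C ⊔ ¬A) ⊔ D): entailed.

Yes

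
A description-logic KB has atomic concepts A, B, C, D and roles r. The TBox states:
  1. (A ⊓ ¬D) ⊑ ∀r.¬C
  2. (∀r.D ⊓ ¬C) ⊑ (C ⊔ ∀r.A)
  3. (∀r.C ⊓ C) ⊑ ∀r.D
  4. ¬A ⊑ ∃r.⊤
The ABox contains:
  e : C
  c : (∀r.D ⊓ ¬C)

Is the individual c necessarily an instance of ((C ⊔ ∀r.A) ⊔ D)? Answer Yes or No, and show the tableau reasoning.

1. c : ((C ⊔ ∀r.A) ⊔ D)?  L(c) = {(∀r.D ⊓ ¬C)} ∪ {((¬C ⊓ ∃r.¬A) ⊓ ¬D)}
   clash {A, ¬A} at an ∃-successor — c ∈ ((C ⊔ ∀r.A) ⊔ D)
2. Hence c : ((C ⊔ ∀r.A) ⊔ D): entailed.

Yes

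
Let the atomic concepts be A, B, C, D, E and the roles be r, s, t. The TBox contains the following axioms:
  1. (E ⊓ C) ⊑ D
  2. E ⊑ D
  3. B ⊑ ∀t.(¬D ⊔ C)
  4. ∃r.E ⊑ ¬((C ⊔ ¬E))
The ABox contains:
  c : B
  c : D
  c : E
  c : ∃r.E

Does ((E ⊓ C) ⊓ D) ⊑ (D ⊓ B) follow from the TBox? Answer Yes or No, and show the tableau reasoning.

1. ((E ⊓ C) ⊓ D) ⊑ (D ⊓ B)  ⇔  (((E ⊓ C) ⊓ D) ⊓ (¬D ⊔ ¬B)) unsat w.r.t. T
   open: L(x₀) ⊇ {C, D, E, ¬B, ∀r.¬E}
2. Hence ((E ⊓ C) ⊓ D) ⊑ (D ⊓ B): not entailed.

No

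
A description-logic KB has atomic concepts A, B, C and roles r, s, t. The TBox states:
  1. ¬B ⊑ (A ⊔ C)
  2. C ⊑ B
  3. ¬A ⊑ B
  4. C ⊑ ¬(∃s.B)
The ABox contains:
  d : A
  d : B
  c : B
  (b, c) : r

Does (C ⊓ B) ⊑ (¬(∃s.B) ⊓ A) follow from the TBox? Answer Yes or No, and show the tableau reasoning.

1. (C ⊓ B) ⊑ (¬(∃s.B) ⊓ A)  ⇔  ((C ⊓ B) ⊓ (∃s.B ⊔ ¬A)) unsat w.r.t. T
   apply at x₀: C⊑¬(∃s.B)
   open: L(x₀) ⊇ {B, C, ¬A, ∀s.¬B}
2. Hence (C ⊓ B) ⊑ (¬(∃s.B) ⊓ A): not entailed.

No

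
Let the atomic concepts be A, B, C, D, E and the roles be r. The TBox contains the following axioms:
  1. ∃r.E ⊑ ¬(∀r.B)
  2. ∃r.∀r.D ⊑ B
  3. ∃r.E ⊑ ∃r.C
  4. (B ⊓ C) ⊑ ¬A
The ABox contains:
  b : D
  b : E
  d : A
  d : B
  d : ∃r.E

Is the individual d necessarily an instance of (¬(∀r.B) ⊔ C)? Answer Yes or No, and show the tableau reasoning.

1. d : (¬(∀r.B) ⊔ C)?  L(d) = {A, B, ∃r.E} ∪ {(∀r.B ⊓ ¬C)}
   clash {A, ¬A} at d — d ∈ (¬(∀r.B) ⊔ C)
2. Hence d : (¬(∀r.B) ⊔ C): entailed.

Yes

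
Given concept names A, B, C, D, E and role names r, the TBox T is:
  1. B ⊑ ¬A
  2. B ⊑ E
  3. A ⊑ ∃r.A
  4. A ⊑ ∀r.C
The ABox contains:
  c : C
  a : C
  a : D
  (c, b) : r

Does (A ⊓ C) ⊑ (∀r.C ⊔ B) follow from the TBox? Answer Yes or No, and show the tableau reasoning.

Yes

1. (A ⊓ C) ⊑ (∀r.C ⊔ B)  ⇔  ((A ⊓ C) ⊓ (∃r.¬C ⊓ ¬B)) unsat w.r.t. T
   all branches close; clash {C, ¬C} at an ∃-successor
2. Hence (A ⊓ C) ⊑ (∀r.C ⊔ B): entailed.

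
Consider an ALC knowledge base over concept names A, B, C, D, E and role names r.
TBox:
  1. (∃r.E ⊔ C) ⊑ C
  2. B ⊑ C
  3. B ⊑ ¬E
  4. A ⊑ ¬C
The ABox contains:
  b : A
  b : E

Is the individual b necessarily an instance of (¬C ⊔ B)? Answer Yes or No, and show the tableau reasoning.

Yes

1. b : (¬C ⊔ B)?  L(b) = {A, E} ∪ {(C ⊓ ¬B)}
   clash {C, ¬C} at b — b ∈ (¬C ⊔ B)
2. Hence b : (¬C ⊔ B): entailed.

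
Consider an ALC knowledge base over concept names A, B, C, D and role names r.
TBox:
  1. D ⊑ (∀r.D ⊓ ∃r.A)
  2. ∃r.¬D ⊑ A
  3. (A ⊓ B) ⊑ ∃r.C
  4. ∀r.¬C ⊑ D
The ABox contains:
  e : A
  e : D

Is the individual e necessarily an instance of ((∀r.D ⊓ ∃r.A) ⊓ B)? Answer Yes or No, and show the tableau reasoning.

No

1. e : ((∀r.D ⊓ ∃r.A) ⊓ B)?  L(e) = {A, D} ∪ {((∃r.¬D ⊔ ∀r.¬A) ⊔ ¬B)}
   apply at e: D⊑(∀r.D ⊓ ∃r.A)
   open: L(e) ⊇ {A, D, ¬B, ∀r.D, ∃r.A} (+ ∃-successors) — e ∉ ((∀r.D ⊓ ∃r.A) ⊓ B) possible
2. Hence e : ((∀r.D ⊓ ∃r.A) ⊓ B): not entailed.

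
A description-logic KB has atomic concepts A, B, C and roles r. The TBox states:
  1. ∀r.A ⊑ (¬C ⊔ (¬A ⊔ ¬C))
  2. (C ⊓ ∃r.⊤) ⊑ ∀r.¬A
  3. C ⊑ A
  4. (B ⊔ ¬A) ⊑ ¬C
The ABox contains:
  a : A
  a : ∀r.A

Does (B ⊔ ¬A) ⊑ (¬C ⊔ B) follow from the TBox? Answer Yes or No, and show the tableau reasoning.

1. (B ⊔ ¬A) ⊑ (¬C ⊔ B)  ⇔  ((B ⊔ ¬A) ⊓ (C ⊓ ¬B)) unsat w.r.t. T
   all branches close; clash {A, ¬A} at x₀
2. Hence (B ⊔ ¬A) ⊑ (¬C ⊔ B): entailed.

Yes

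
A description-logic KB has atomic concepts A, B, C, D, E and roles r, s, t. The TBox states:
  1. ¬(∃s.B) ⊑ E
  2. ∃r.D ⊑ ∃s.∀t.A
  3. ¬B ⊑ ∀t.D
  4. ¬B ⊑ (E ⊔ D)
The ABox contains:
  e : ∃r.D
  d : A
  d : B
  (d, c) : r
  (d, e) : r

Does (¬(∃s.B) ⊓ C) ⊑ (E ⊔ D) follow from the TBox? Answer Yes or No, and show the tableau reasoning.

1. (¬(∃s.B) ⊓ C) ⊑ (E ⊔ D)  ⇔  ((∀s.¬B ⊓ C) ⊓ (¬E ⊓ ¬D)) unsat w.r.t. T
   all branches close; clash {D, ¬D} at x₀
2. Hence (¬(∃s.B) ⊓ C) ⊑ (E ⊔ D): entailed.

Yes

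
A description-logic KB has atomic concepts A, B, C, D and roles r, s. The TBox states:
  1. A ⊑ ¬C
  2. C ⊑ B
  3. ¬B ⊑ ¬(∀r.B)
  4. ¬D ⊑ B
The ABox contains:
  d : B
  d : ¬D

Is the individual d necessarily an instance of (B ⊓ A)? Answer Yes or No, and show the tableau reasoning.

No

1. d : (B ⊓ A)?  L(d) = {B, ¬D} ∪ {(¬B ⊔ ¬A)}
   open: L(d) ⊇ {B, ¬A, ¬D} — d ∉ (B ⊓ A) possible
2. Hence d : (B ⊓ A): not entailed.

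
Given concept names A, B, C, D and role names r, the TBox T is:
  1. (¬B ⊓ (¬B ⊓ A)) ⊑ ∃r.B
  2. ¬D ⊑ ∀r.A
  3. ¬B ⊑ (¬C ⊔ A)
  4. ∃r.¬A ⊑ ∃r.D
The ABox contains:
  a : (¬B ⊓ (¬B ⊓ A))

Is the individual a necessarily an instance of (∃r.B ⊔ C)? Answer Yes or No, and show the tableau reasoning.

Yes

1. a : (∃r.B ⊔ C)?  L(a) = {(¬B ⊓ (¬B ⊓ A))} ∪ {(∀r.¬B ⊓ ¬C)}
   clash {B, ¬B} at an ∃-successor — a ∈ (∃r.B ⊔ C)
2. Hence a : (∃r.B ⊔ C): entailed.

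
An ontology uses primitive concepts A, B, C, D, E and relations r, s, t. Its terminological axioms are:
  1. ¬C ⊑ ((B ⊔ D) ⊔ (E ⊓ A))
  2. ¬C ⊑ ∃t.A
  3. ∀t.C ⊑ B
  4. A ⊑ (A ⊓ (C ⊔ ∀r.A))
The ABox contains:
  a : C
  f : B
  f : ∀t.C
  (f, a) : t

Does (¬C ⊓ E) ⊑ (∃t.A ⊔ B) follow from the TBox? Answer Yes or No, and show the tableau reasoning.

Yes

1. (¬C ⊓ E) ⊑ (∃t.A ⊔ B)  ⇔  ((¬C ⊓ E) ⊓ (∀t.¬A ⊓ ¬B)) unsat w.r.t. T
   all branches close; clash {B, ¬B} at x₀
2. Hence (¬C ⊓ E) ⊑ (∃t.A ⊔ B): entailed.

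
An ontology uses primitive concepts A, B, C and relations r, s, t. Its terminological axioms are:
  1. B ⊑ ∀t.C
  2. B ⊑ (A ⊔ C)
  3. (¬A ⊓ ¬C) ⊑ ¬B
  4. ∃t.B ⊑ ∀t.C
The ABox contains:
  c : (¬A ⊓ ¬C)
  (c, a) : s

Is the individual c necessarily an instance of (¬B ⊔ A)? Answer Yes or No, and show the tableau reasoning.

Yes

1. c : (¬B ⊔ A)?  L(c) = {(¬A ⊓ ¬C)} ∪ {(B ⊓ ¬A)}
   clash {B, ¬B} at c — c ∈ (¬B ⊔ A)
2. Hence c : (¬B ⊔ A): entailed.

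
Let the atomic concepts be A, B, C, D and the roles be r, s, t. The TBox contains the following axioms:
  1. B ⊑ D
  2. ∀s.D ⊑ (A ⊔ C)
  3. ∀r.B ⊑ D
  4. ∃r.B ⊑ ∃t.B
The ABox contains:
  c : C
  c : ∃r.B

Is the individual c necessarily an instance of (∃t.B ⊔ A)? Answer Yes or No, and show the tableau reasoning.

Yes

1. c : (∃t.B ⊔ A)?  L(c) = {C, ∃r.B} ∪ {(∀t.¬B ⊓ ¬A)}
   clash {B, ¬B} at an ∃-successor — c ∈ (∃t.B ⊔ A)
2. Hence c : (∃t.B ⊔ A): entailed.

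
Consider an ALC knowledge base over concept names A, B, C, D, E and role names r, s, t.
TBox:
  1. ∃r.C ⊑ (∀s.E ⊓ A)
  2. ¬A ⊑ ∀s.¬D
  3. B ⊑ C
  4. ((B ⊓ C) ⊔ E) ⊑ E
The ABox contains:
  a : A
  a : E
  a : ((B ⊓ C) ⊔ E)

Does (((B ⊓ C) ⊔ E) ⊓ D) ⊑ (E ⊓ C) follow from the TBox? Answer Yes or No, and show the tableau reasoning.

No

1. (((B ⊓ C) ⊔ E) ⊓ D) ⊑ (E ⊓ C)  ⇔  ((((B ⊓ C) ⊔ E) ⊓ D) ⊓ (¬E ⊔ ¬C)) unsat w.r.t. T
   apply at x₀: ((B ⊓ C) ⊔ E)⊑E
   open: L(x₀) ⊇ {A, D, E, ¬B, ¬C, …}
2. Hence (((B ⊓ C) ⊔ E) ⊓ D) ⊑ (E ⊓ C): not entailed.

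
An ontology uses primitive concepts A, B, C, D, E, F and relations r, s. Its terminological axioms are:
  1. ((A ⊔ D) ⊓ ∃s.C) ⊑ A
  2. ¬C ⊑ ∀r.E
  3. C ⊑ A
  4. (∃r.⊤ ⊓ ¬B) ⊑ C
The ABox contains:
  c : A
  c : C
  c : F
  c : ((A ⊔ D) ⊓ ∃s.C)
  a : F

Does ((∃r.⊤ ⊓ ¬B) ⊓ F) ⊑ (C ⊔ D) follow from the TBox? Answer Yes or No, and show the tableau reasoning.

1. ((∃r.⊤ ⊓ ¬B) ⊓ F) ⊑ (C ⊔ D)  ⇔  (((∃r.⊤ ⊓ ¬B) ⊓ F) ⊓ (¬C ⊓ ¬D)) unsat w.r.t. T
   all branches close; clash {C, ¬C} at x₀
2. Hence ((∃r.⊤ ⊓ ¬B) ⊓ F) ⊑ (C ⊔ D): entailed.

Yes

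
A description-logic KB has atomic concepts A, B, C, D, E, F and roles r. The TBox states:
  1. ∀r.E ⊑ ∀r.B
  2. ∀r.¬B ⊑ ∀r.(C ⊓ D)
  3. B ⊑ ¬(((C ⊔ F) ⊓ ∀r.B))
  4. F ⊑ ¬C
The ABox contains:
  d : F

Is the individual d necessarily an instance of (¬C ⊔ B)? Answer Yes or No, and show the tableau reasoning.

Yes

1. d : (¬C ⊔ B)?  L(d) = {F} ∪ {(C ⊓ ¬B)}
   clash {C, ¬C} at d — d ∈ (¬C ⊔ B)
2. Hence d : (¬C ⊔ B): entailed.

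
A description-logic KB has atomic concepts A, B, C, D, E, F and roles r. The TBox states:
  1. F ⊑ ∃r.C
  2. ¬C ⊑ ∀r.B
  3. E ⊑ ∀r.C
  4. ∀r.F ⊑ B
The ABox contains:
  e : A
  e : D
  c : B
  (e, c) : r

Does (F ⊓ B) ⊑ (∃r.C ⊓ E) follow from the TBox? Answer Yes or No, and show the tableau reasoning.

1. (F ⊓ B) ⊑ (∃r.C ⊓ E)  ⇔  ((F ⊓ B) ⊓ (∀r.¬C ⊔ ¬E)) unsat w.r.t. T
   apply at x₀: F⊑∃r.C
   open: L(x₀) ⊇ {B, C, F, ¬E, ∃r.C} (+ ∃-successors)
2. Hence (F ⊓ B) ⊑ (∃r.C ⊓ E): not entailed.

No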